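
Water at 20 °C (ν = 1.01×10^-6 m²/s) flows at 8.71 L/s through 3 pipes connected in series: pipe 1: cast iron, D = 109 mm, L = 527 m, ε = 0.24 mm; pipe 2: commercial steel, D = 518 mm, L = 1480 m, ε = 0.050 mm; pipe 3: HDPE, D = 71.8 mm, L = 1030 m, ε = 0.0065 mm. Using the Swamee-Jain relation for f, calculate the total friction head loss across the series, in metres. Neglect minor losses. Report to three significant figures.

H ≈ 63.3 m

Pipe 1: V = 0.9334 m/s, Re = 1.01×10^5, ε/D = 0.00220, f = 0.02584, h_1 = f(L/D)V²/2g = 5.548 m
Pipe 2: V = 0.04133 m/s, Re = 2.12×10^4, ε/D = 9.65×10^-5, f = 0.02569, h_2 = f(L/D)V²/2g = 0.006390 m
Pipe 3: V = 2.151 m/s, Re = 1.53×10^5, ε/D = 9.05×10^-5, f = 0.01705, h_3 = f(L/D)V²/2g = 57.70 m
Series → Q common, losses add: H = Σh = 63.26 m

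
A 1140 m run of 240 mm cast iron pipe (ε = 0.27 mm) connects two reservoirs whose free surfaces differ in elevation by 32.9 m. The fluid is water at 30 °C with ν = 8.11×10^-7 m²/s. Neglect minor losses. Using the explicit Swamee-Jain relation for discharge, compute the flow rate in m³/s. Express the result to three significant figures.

Swamee-Jain (Type II): Q = -0.965·√(gD⁵h_f/L)·ln[ε/(3.7D) + √(3.17ν²L/(gD³h_f))]
√(gD⁵h_f/L) = √(9.81·0.240⁵·32.9/1140) = 0.01501
ε/(3.7D) = 3.04×10^-4; √(3.17ν²L/(gD³h_f)) = 2.31×10^-5
Q = -0.965·0.01501·ln(3.271×10^-4) = 0.1163 m³/s
Check: V = 2.57 m/s, Re = 7.61×10^5, f = 0.02068, h_f = 33.1 m ≈ 32.9 m ✓

Q ≈ 0.116 m³/s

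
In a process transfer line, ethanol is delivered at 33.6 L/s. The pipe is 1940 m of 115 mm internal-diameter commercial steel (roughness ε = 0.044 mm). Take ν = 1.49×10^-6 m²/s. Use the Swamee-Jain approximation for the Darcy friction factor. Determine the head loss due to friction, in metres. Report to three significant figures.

h_f ≈ 161 m

V = 4Q/(πD²) = 4·0.0336/(π·0.115²) = 3.235 m/s
Re = VD/ν = 3.235·0.115/1.49×10^-6 = 2.50×10^5 → turbulent
ε/D = 0.044/115 = 3.83×10^-4
Swamee-Jain: f = 0.01790
h_f = f(L/D)V²/(2g) = 0.01790·(1940/0.115)·3.235²/(2·9.81) = 161.0 m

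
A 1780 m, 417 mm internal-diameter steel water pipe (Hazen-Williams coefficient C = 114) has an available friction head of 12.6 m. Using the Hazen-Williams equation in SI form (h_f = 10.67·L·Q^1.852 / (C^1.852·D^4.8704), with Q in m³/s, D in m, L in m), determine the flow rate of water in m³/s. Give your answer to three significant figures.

Rearranging: Q = [h_f·C^1.852·D^4.8704 / (10.67·L)]^(1/1.852)
Q = [12.6·114^1.852·0.417^4.8704 / (10.67·1780)]^0.540 = 0.2197 m³/s

Q ≈ 0.220 m³/s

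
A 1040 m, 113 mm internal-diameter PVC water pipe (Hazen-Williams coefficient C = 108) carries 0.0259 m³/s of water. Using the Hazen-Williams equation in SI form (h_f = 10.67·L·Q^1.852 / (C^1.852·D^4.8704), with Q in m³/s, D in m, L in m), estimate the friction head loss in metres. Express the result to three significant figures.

h_f ≈ 89.7 m

h_f = 10.67·1040·0.0259^1.852 / (108^1.852·0.113^4.8704) = 89.66 m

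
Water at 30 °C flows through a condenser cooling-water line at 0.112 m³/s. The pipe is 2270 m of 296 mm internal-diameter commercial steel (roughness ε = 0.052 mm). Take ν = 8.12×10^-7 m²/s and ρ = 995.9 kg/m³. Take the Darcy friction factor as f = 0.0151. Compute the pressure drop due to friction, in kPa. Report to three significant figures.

Δp ≈ 153 kPa

V = 4Q/(πD²) = 4·0.112/(π·0.296²) = 1.628 m/s
h_f = f(L/D)V²/(2g) = 0.01510·(2270/0.296)·1.628²/(2·9.81) = 15.64 m
Δp = ρg·h_f = 995.9·9.81·15.64 = 152.8 kPa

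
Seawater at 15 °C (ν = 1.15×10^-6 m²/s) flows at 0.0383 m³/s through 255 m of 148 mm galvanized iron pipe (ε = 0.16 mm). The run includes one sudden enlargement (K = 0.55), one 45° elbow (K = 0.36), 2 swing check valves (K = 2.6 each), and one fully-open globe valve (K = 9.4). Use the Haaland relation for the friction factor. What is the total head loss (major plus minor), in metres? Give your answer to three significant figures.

H_L ≈ 13.0 m

V = 4Q/(πD²) = 2.226 m/s; V²/2g = 0.2526 m
Re = 2.87×10^5, ε/D = 0.00108 → f = 0.02090 (Haaland)
Major: h_f = f(L/D)·V²/2g = 0.02090·1723·0.2526 = 9.095 m
Minor: ΣK = 15.5; h_m = ΣK·V²/2g = 3.918 m
Total H_L = 9.095 + 3.918 = 13.01 m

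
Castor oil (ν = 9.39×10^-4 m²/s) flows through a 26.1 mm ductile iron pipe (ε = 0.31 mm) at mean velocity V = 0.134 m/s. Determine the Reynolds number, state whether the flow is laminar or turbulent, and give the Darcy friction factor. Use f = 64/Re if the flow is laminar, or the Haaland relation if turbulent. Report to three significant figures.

Re = VD/ν = 0.1340·0.0261/9.39×10^-4 = 3.72
Re < 2300 → laminar → f = 64/Re = 17.18

Re ≈ 3.72; laminar; f = 64/Re ≈ 17.2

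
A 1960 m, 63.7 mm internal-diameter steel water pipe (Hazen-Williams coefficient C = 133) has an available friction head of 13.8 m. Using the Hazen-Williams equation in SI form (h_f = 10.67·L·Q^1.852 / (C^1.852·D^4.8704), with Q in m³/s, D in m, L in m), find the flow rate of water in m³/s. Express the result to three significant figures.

Rearranging: Q = [h_f·C^1.852·D^4.8704 / (10.67·L)]^(1/1.852)
Q = [13.8·133^1.852·0.0637^4.8704 / (10.67·1960)]^0.540 = 0.001826 m³/s

Q ≈ 0.00183 m³/s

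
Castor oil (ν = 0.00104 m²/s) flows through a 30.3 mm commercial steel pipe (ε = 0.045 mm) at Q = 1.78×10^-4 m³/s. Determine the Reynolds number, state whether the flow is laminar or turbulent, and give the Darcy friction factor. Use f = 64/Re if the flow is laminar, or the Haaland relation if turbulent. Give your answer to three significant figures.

Re ≈ 7.19; laminar; f = 64/Re ≈ 8.90

V = 4Q/(πD²) = 0.2469 m/s
Re = VD/ν = 0.2469·0.0303/0.00104 = 7.19
Re < 2300 → laminar → f = 64/Re = 8.899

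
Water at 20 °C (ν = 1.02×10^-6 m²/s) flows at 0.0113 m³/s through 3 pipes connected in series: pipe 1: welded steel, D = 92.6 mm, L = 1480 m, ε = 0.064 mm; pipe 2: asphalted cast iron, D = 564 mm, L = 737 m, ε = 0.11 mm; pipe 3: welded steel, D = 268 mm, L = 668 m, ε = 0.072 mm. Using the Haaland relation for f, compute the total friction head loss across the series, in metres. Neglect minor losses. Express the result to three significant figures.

Pipe 1: V = 1.678 m/s, Re = 1.52×10^5, ε/D = 6.91×10^-4, f = 0.02000, h_1 = f(L/D)V²/2g = 45.87 m
Pipe 2: V = 0.04523 m/s, Re = 2.50×10^4, ε/D = 1.95×10^-4, f = 0.02474, h_2 = f(L/D)V²/2g = 0.003371 m
Pipe 3: V = 0.2003 m/s, Re = 5.26×10^4, ε/D = 2.69×10^-4, f = 0.02131, h_3 = f(L/D)V²/2g = 0.1087 m
Series → Q common, losses add: H = Σh = 45.98 m

H ≈ 46.0 m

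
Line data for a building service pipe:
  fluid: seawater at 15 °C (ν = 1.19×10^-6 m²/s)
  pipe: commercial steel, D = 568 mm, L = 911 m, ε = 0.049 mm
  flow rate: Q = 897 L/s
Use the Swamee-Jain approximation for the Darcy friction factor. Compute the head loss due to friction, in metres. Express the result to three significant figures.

V = 4Q/(πD²) = 4·0.897/(π·0.568²) = 3.540 m/s
Re = VD/ν = 3.540·0.568/1.19×10^-6 = 1.69×10^6 → turbulent
ε/D = 0.049/568 = 8.63×10^-5
Swamee-Jain: f = 0.01277
h_f = f(L/D)V²/(2g) = 0.01277·(911/0.568)·3.540²/(2·9.81) = 13.08 m

h_f ≈ 13.1 m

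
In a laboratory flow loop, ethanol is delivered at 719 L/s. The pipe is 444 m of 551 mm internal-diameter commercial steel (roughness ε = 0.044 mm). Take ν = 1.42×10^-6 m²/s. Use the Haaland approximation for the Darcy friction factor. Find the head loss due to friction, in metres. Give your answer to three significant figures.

V = 4Q/(πD²) = 4·0.719/(π·0.551²) = 3.015 m/s
Re = VD/ν = 3.015·0.551/1.42×10^-6 = 1.17×10^6 → turbulent
ε/D = 0.044/551 = 7.99×10^-5
Haaland: f = 0.01284
h_f = f(L/D)V²/(2g) = 0.01284·(444/0.551)·3.015²/(2·9.81) = 4.795 m

h_f ≈ 4.80 m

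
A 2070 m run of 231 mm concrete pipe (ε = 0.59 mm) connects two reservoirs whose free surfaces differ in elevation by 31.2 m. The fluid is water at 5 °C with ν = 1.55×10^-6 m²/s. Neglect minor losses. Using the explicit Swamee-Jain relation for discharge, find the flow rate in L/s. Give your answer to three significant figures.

Q ≈ 68.4 L/s

Swamee-Jain (Type II): Q = -0.965·√(gD⁵h_f/L)·ln[ε/(3.7D) + √(3.17ν²L/(gD³h_f))]
√(gD⁵h_f/L) = √(9.81·0.231⁵·31.2/2070) = 0.009862
ε/(3.7D) = 6.90×10^-4; √(3.17ν²L/(gD³h_f)) = 6.46×10^-5
Q = -0.965·0.009862·ln(7.549×10^-4) = 0.06841 m³/s
Check: V = 1.63 m/s, Re = 2.43×10^5, f = 0.02581, h_f = 31.4 m ≈ 31.2 m ✓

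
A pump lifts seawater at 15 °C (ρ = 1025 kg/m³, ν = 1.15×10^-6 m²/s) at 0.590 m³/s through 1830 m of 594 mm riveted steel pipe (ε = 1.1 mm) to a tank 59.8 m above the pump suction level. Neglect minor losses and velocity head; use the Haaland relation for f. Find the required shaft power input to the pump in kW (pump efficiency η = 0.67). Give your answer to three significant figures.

P_shaft ≈ 675 kW

V = 4Q/(πD²) = 2.129 m/s; Re = 1.10×10^6; ε/D = 0.00185; f = 0.02315
h_f = f(L/D)V²/2g = 16.48 m
Total head H = z + h_f = 59.8 + 16.48 = 76.28 m
P_hyd = ρgQH = 1025·9.81·0.590·76.28 = 452.5 kW
P_shaft = P_hyd/η = 452.5/0.67 = 675.4 kW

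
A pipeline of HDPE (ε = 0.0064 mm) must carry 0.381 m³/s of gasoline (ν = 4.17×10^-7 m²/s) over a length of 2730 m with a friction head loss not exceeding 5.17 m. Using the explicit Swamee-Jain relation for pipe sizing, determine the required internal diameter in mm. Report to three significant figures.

D ≈ 587 mm

Swamee-Jain (Type III): D = 0.66·[ε^1.25·(LQ²/(gh_f))^4.75 + ν·Q^9.4·(L/(gh_f))^5.2]^0.04
LQ²/(gh_f) = 7.814; L/(gh_f) = 53.83
Term 1 = ε^1.25·(…)^4.75 = 0.00561; Term 2 = ν·Q^9.4·(…)^5.2 = 0.0481
D = 0.66·(0.00561 + 0.0481)^0.04 = 0.5871 m = 587 mm
Check: V = 1.41 m/s, Re = 1.98×10^6, f = 0.01078, h_f = 5.06 m ≈ 5.17 m ✓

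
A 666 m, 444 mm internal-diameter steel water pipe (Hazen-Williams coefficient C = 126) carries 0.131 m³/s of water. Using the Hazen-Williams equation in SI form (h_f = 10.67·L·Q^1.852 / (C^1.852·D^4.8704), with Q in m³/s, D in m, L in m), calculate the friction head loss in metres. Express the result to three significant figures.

h_f ≈ 1.11 m

h_f = 10.67·666·0.131^1.852 / (126^1.852·0.444^4.8704) = 1.107 m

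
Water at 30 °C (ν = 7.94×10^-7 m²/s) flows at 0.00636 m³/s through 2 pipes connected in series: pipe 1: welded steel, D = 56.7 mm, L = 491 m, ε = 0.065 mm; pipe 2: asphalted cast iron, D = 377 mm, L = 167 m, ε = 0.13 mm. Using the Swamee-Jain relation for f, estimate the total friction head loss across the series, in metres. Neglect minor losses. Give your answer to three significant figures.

Pipe 1: V = 2.519 m/s, Re = 1.80×10^5, ε/D = 0.00115, f = 0.02188, h_1 = f(L/D)V²/2g = 61.28 m
Pipe 2: V = 0.05698 m/s, Re = 2.71×10^4, ε/D = 3.45×10^-4, f = 0.02494, h_2 = f(L/D)V²/2g = 0.001828 m
Series → Q common, losses add: H = Σh = 61.28 m

H ≈ 61.3 m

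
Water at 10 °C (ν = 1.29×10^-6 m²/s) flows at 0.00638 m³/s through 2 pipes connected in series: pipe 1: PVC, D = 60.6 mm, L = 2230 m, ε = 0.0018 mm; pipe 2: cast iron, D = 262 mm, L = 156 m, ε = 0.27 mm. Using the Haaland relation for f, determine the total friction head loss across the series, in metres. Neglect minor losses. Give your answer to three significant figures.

H ≈ 163 m

Pipe 1: V = 2.212 m/s, Re = 1.04×10^5, ε/D = 2.97×10^-5, f = 0.01780, h_1 = f(L/D)V²/2g = 163.4 m
Pipe 2: V = 0.1183 m/s, Re = 2.40×10^4, ε/D = 0.00103, f = 0.02674, h_2 = f(L/D)V²/2g = 0.01136 m
Series → Q common, losses add: H = Σh = 163.4 m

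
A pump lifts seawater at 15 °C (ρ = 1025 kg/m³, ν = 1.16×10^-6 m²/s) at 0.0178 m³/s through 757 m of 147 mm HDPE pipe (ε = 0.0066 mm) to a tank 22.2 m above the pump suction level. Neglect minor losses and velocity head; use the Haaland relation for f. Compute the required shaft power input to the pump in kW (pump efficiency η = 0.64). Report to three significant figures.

P_shaft ≈ 7.58 kW

V = 4Q/(πD²) = 1.049 m/s; Re = 1.33×10^5; ε/D = 4.49×10^-5; f = 0.01704
h_f = f(L/D)V²/2g = 4.919 m
Total head H = z + h_f = 22.2 + 4.919 = 27.12 m
P_hyd = ρgQH = 1025·9.81·0.0178·27.12 = 4.854 kW
P_shaft = P_hyd/η = 4.854/0.64 = 7.584 kW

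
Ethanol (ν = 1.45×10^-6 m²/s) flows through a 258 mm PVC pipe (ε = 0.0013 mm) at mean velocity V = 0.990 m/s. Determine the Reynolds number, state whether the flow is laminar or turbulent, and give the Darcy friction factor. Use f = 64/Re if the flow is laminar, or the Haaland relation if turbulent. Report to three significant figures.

Re ≈ 1.76×10^5; turbulent; f ≈ 0.0159

Re = VD/ν = 0.9900·0.258/1.45×10^-6 = 1.76×10^5
Re > 4000 → turbulent; ε/D = 5.04×10^-6
Haaland: f = 0.01592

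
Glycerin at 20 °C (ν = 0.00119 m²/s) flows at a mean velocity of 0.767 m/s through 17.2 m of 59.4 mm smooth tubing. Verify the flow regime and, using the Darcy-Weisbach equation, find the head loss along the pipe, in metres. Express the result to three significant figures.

Re = VD/ν = 0.767·0.05940/0.00119 = 38.3 → laminar (Re < 2300)
f = 64/Re = 1.672
h_f = f(L/D)V²/(2g) = 1.672·(17.2/0.05940)·0.767²/(2·9.81) = 14.51 m

h_f ≈ 14.5 m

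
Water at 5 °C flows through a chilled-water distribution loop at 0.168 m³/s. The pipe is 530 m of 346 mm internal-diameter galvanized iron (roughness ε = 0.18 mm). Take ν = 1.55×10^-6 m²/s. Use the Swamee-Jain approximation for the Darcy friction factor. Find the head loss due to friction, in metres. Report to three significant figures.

V = 4Q/(πD²) = 4·0.168/(π·0.346²) = 1.787 m/s
Re = VD/ν = 1.787·0.346/1.55×10^-6 = 3.99×10^5 → turbulent
ε/D = 0.18/346 = 5.20×10^-4
Swamee-Jain: f = 0.01812
h_f = f(L/D)V²/(2g) = 0.01812·(530/0.346)·1.787²/(2·9.81) = 4.516 m

h_f ≈ 4.52 m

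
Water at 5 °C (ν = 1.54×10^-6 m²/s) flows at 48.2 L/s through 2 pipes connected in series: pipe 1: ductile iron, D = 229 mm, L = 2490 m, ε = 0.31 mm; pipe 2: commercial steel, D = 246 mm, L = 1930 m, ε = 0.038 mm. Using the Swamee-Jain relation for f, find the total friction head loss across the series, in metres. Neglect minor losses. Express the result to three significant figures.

H ≈ 24.3 m

Pipe 1: V = 1.170 m/s, Re = 1.74×10^5, ε/D = 0.00135, f = 0.02265, h_1 = f(L/D)V²/2g = 17.19 m
Pipe 2: V = 1.014 m/s, Re = 1.62×10^5, ε/D = 1.54×10^-4, f = 0.01733, h_2 = f(L/D)V²/2g = 7.129 m
Series → Q common, losses add: H = Σh = 24.32 m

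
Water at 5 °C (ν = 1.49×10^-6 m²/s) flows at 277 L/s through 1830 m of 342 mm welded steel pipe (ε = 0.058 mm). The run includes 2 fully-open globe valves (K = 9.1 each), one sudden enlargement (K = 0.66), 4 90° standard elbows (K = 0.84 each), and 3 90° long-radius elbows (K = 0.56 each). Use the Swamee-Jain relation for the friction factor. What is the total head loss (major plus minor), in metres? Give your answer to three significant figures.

H_L ≈ 47.8 m

V = 4Q/(πD²) = 3.015 m/s; V²/2g = 0.4634 m
Re = 6.92×10^5, ε/D = 1.70×10^-4 → f = 0.01480 (Swamee-Jain)
Major: h_f = f(L/D)·V²/2g = 0.01480·5351·0.4634 = 36.70 m
Minor: ΣK = 23.9; h_m = ΣK·V²/2g = 11.08 m
Total H_L = 36.70 + 11.08 = 47.78 m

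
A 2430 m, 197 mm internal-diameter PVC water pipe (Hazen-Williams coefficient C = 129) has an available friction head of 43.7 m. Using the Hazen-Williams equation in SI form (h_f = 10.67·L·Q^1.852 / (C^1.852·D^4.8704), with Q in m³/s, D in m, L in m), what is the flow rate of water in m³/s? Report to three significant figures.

Rearranging: Q = [h_f·C^1.852·D^4.8704 / (10.67·L)]^(1/1.852)
Q = [43.7·129^1.852·0.197^4.8704 / (10.67·2430)]^0.540 = 0.05724 m³/s

Q ≈ 0.0572 m³/s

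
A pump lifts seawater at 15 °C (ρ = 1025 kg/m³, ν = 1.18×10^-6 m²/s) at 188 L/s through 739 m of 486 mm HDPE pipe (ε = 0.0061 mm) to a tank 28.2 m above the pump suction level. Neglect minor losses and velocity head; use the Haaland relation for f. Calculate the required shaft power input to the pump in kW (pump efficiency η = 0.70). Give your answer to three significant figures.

V = 4Q/(πD²) = 1.013 m/s; Re = 4.17×10^5; ε/D = 1.26×10^-5; f = 0.01362
h_f = f(L/D)V²/2g = 1.084 m
Total head H = z + h_f = 28.2 + 1.084 = 29.28 m
P_hyd = ρgQH = 1025·9.81·0.188·29.28 = 55.36 kW
P_shaft = P_hyd/η = 55.36/0.70 = 79.08 kW

P_shaft ≈ 79.1 kW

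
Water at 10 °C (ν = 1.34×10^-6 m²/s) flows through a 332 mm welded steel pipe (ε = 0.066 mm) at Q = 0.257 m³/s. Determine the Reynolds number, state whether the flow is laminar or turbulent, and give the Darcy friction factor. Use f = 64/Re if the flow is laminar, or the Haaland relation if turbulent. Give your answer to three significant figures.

V = 4Q/(πD²) = 2.969 m/s
Re = VD/ν = 2.969·0.332/1.34×10^-6 = 7.36×10^5
Re > 4000 → turbulent; ε/D = 1.99×10^-4
Haaland: f = 0.01485

Re ≈ 7.36×10^5; turbulent; f ≈ 0.0148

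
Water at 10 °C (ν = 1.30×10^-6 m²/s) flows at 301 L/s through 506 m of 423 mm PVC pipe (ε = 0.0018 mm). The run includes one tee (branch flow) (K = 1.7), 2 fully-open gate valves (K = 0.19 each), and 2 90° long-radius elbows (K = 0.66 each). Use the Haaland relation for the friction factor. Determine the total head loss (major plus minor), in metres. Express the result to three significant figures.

H_L ≈ 4.26 m

V = 4Q/(πD²) = 2.142 m/s; V²/2g = 0.2338 m
Re = 6.97×10^5, ε/D = 4.26×10^-6 → f = 0.01238 (Haaland)
Major: h_f = f(L/D)·V²/2g = 0.01238·1196·0.2338 = 3.462 m
Minor: ΣK = 3.40; h_m = ΣK·V²/2g = 0.7950 m
Total H_L = 3.462 + 0.7950 = 4.257 m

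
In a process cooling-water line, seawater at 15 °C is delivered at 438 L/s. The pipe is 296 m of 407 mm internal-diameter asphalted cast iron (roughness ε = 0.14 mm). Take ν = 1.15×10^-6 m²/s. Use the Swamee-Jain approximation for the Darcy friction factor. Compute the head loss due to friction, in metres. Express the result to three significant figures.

h_f ≈ 6.74 m

V = 4Q/(πD²) = 4·0.438/(π·0.407²) = 3.367 m/s
Re = VD/ν = 3.367·0.407/1.15×10^-6 = 1.19×10^6 → turbulent
ε/D = 0.14/407 = 3.44×10^-4
Swamee-Jain: f = 0.01603
h_f = f(L/D)V²/(2g) = 0.01603·(296/0.407)·3.367²/(2·9.81) = 6.736 m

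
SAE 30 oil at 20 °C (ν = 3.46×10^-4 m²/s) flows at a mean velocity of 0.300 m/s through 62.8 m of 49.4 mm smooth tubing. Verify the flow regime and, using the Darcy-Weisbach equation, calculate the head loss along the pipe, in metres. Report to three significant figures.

Re = VD/ν = 0.300·0.04940/3.46×10^-4 = 42.8 → laminar (Re < 2300)
f = 64/Re = 1.494
h_f = f(L/D)V²/(2g) = 1.494·(62.8/0.04940)·0.300²/(2·9.81) = 8.713 m

h_f ≈ 8.71 m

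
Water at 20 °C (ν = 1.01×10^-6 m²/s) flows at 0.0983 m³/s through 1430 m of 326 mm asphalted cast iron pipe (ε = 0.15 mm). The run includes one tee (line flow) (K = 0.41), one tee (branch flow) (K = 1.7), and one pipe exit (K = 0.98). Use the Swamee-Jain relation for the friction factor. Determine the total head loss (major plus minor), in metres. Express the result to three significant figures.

V = 4Q/(πD²) = 1.178 m/s; V²/2g = 0.07069 m
Re = 3.80×10^5, ε/D = 4.60×10^-4 → f = 0.01780 (Swamee-Jain)
Major: h_f = f(L/D)·V²/2g = 0.01780·4387·0.07069 = 5.520 m
Minor: ΣK = 3.09; h_m = ΣK·V²/2g = 0.2184 m
Total H_L = 5.520 + 0.2184 = 5.739 m

H_L ≈ 5.74 m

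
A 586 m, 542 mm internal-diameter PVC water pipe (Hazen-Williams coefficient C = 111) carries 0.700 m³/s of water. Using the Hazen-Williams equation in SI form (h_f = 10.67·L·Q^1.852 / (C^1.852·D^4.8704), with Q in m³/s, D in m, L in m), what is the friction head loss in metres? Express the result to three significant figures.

h_f ≈ 10.4 m

h_f = 10.67·586·0.700^1.852 / (111^1.852·0.542^4.8704) = 10.39 m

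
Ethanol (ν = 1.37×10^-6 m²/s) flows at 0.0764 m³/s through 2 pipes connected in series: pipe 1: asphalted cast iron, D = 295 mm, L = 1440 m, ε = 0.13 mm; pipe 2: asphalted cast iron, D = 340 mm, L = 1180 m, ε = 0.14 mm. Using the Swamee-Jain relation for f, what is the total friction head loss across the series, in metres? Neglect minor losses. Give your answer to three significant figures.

Pipe 1: V = 1.118 m/s, Re = 2.41×10^5, ε/D = 4.41×10^-4, f = 0.01830, h_1 = f(L/D)V²/2g = 5.689 m
Pipe 2: V = 0.8415 m/s, Re = 2.09×10^5, ε/D = 4.12×10^-4, f = 0.01837, h_2 = f(L/D)V²/2g = 2.302 m
Series → Q common, losses add: H = Σh = 7.991 m

H ≈ 7.99 m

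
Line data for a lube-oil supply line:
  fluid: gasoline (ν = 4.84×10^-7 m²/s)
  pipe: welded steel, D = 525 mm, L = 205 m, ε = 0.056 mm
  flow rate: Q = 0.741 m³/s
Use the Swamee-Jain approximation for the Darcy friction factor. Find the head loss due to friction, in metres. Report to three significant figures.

V = 4Q/(πD²) = 4·0.741/(π·0.525²) = 3.423 m/s
Re = VD/ν = 3.423·0.525/4.84×10^-7 = 3.71×10^6 → turbulent
ε/D = 0.056/525 = 1.07×10^-4
Swamee-Jain: f = 0.01265
h_f = f(L/D)V²/(2g) = 0.01265·(205/0.525)·3.423²/(2·9.81) = 2.950 m

h_f ≈ 2.95 m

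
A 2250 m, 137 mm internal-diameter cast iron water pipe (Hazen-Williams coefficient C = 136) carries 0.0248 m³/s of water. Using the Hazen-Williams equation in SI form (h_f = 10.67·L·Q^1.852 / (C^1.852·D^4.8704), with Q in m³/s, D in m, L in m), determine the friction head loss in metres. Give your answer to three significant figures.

h_f = 10.67·2250·0.0248^1.852 / (136^1.852·0.137^4.8704) = 45.72 m

h_f ≈ 45.7 m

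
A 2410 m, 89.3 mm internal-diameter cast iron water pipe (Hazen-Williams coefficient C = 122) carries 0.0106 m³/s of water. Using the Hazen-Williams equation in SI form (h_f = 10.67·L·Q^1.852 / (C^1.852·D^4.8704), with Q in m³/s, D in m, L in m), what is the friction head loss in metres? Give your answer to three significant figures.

h_f = 10.67·2410·0.0106^1.852 / (122^1.852·0.0893^4.8704) = 99.74 m

h_f ≈ 99.7 m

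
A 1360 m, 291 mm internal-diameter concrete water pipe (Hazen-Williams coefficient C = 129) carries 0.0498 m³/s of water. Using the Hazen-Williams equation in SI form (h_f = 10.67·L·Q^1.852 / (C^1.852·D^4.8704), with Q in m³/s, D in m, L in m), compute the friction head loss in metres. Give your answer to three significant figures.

h_f ≈ 2.83 m

h_f = 10.67·1360·0.0498^1.852 / (129^1.852·0.291^4.8704) = 2.826 m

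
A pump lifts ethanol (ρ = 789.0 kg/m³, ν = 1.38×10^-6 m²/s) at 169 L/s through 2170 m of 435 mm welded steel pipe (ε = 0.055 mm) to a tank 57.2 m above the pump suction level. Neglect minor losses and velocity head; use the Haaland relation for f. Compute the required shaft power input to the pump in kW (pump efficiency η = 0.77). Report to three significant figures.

P_shaft ≈ 106 kW

V = 4Q/(πD²) = 1.137 m/s; Re = 3.58×10^5; ε/D = 1.26×10^-4; f = 0.01511
h_f = f(L/D)V²/2g = 4.969 m
Total head H = z + h_f = 57.2 + 4.969 = 62.17 m
P_hyd = ρgQH = 789.0·9.81·0.169·62.17 = 81.32 kW
P_shaft = P_hyd/η = 81.32/0.77 = 105.6 kW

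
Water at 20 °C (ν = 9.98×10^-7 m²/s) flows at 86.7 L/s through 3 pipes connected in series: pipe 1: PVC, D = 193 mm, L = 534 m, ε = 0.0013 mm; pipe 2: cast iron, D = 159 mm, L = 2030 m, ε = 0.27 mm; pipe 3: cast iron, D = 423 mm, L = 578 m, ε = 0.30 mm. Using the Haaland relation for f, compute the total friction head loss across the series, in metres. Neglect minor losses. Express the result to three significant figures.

H ≈ 299 m

Pipe 1: V = 2.964 m/s, Re = 5.73×10^5, ε/D = 6.74×10^-6, f = 0.01283, h_1 = f(L/D)V²/2g = 15.89 m
Pipe 2: V = 4.367 m/s, Re = 6.96×10^5, ε/D = 0.00170, f = 0.02274, h_2 = f(L/D)V²/2g = 282.1 m
Pipe 3: V = 0.6169 m/s, Re = 2.61×10^5, ε/D = 7.09×10^-4, f = 0.01934, h_3 = f(L/D)V²/2g = 0.5126 m
Series → Q common, losses add: H = Σh = 298.5 m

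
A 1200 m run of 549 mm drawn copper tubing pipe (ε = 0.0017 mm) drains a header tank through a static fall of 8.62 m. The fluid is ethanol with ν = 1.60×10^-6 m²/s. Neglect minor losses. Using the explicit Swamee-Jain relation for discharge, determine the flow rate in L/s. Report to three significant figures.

Swamee-Jain (Type II): Q = -0.965·√(gD⁵h_f/L)·ln[ε/(3.7D) + √(3.17ν²L/(gD³h_f))]
√(gD⁵h_f/L) = √(9.81·0.549⁵·8.62/1200) = 0.05928
ε/(3.7D) = 8.37×10^-7; √(3.17ν²L/(gD³h_f)) = 2.64×10^-5
Q = -0.965·0.05928·ln(2.722×10^-5) = 0.6013 m³/s
Check: V = 2.54 m/s, Re = 8.72×10^5, f = 0.01195, h_f = 8.59 m ≈ 8.62 m ✓

Q ≈ 601 L/s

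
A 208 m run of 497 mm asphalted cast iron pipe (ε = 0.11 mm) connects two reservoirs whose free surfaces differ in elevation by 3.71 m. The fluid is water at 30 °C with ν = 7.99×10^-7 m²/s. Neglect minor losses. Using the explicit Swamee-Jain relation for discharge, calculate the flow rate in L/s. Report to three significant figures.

Q ≈ 673 L/s

Swamee-Jain (Type II): Q = -0.965·√(gD⁵h_f/L)·ln[ε/(3.7D) + √(3.17ν²L/(gD³h_f))]
√(gD⁵h_f/L) = √(9.81·0.497⁵·3.71/208) = 0.07284
ε/(3.7D) = 5.98×10^-5; √(3.17ν²L/(gD³h_f)) = 9.71×10^-6
Q = -0.965·0.07284·ln(6.952×10^-5) = 0.6730 m³/s
Check: V = 3.47 m/s, Re = 2.16×10^6, f = 0.01454, h_f = 3.73 m ≈ 3.71 m ✓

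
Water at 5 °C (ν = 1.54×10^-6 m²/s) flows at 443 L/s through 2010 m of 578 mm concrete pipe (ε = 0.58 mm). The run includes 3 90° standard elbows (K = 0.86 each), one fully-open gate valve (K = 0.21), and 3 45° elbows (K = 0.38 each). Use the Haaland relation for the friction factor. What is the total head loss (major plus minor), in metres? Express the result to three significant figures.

V = 4Q/(πD²) = 1.688 m/s; V²/2g = 0.1453 m
Re = 6.34×10^5, ε/D = 0.00100 → f = 0.02011 (Haaland)
Major: h_f = f(L/D)·V²/2g = 0.02011·3478·0.1453 = 10.16 m
Minor: ΣK = 3.93; h_m = ΣK·V²/2g = 0.5710 m
Total H_L = 10.16 + 0.5710 = 10.73 m

H_L ≈ 10.7 m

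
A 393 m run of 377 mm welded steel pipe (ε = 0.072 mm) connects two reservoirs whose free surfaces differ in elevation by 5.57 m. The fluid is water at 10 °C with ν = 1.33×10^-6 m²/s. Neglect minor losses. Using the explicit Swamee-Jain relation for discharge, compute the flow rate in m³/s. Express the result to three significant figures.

Swamee-Jain (Type II): Q = -0.965·√(gD⁵h_f/L)·ln[ε/(3.7D) + √(3.17ν²L/(gD³h_f))]
√(gD⁵h_f/L) = √(9.81·0.377⁵·5.57/393) = 0.03254
ε/(3.7D) = 5.16×10^-5; √(3.17ν²L/(gD³h_f)) = 2.74×10^-5
Q = -0.965·0.03254·ln(7.905×10^-5) = 0.2966 m³/s
Check: V = 2.66 m/s, Re = 7.53×10^5, f = 0.01494, h_f = 5.60 m ≈ 5.57 m ✓

Q ≈ 0.297 m³/s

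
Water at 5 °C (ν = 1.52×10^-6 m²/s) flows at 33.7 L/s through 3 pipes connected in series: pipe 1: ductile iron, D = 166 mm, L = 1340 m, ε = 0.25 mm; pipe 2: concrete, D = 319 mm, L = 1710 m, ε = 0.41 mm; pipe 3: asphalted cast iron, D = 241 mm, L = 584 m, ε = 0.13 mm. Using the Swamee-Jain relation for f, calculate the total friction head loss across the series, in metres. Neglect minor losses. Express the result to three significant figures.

H ≈ 25.6 m

Pipe 1: V = 1.557 m/s, Re = 1.70×10^5, ε/D = 0.00151, f = 0.02318, h_1 = f(L/D)V²/2g = 23.12 m
Pipe 2: V = 0.4217 m/s, Re = 8.85×10^4, ε/D = 0.00129, f = 0.02353, h_2 = f(L/D)V²/2g = 1.143 m
Pipe 3: V = 0.7388 m/s, Re = 1.17×10^5, ε/D = 5.39×10^-4, f = 0.02020, h_3 = f(L/D)V²/2g = 1.361 m
Series → Q common, losses add: H = Σh = 25.62 m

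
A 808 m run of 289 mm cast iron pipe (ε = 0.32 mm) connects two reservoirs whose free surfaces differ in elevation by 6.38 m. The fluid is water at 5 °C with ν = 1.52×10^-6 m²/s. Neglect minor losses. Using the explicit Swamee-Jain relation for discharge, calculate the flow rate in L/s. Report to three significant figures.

Swamee-Jain (Type II): Q = -0.965·√(gD⁵h_f/L)·ln[ε/(3.7D) + √(3.17ν²L/(gD³h_f))]
√(gD⁵h_f/L) = √(9.81·0.289⁵·6.38/808) = 0.01250
ε/(3.7D) = 2.99×10^-4; √(3.17ν²L/(gD³h_f)) = 6.26×10^-5
Q = -0.965·0.01250·ln(3.618×10^-4) = 0.09556 m³/s
Check: V = 1.46 m/s, Re = 2.77×10^5, f = 0.02125, h_f = 6.43 m ≈ 6.38 m ✓

Q ≈ 95.6 L/s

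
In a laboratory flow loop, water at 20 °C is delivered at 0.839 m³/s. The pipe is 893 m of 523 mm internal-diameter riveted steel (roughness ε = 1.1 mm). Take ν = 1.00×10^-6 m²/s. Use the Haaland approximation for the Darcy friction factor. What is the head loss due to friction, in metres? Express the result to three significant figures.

h_f ≈ 31.7 m

V = 4Q/(πD²) = 4·0.839/(π·0.523²) = 3.905 m/s
Re = VD/ν = 3.905·0.523/1.00×10^-6 = 2.04×10^6 → turbulent
ε/D = 1.1/523 = 0.00210
Haaland: f = 0.02386
h_f = f(L/D)V²/(2g) = 0.02386·(893/0.523)·3.905²/(2·9.81) = 31.67 m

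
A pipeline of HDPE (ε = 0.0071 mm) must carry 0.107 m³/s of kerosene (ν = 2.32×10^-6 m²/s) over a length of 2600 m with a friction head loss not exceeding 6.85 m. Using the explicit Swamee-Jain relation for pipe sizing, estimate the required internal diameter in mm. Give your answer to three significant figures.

Swamee-Jain (Type III): D = 0.66·[ε^1.25·(LQ²/(gh_f))^4.75 + ν·Q^9.4·(L/(gh_f))^5.2]^0.04
LQ²/(gh_f) = 0.4430; L/(gh_f) = 38.69
Term 1 = ε^1.25·(…)^4.75 = 7.66×10^-9; Term 2 = ν·Q^9.4·(…)^5.2 = 3.14×10^-7
D = 0.66·(7.66×10^-9 + 3.14×10^-7)^0.04 = 0.3630 m = 363 mm
Check: V = 1.03 m/s, Re = 1.62×10^5, f = 0.01635, h_f = 6.39 m ≈ 6.85 m ✓

D ≈ 363 mm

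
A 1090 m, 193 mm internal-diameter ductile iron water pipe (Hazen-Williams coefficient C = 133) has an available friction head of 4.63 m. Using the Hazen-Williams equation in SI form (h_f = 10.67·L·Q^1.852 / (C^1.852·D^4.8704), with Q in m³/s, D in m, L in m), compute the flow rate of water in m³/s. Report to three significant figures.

Rearranging: Q = [h_f·C^1.852·D^4.8704 / (10.67·L)]^(1/1.852)
Q = [4.63·133^1.852·0.193^4.8704 / (10.67·1090)]^0.540 = 0.02565 m³/s

Q ≈ 0.0257 m³/s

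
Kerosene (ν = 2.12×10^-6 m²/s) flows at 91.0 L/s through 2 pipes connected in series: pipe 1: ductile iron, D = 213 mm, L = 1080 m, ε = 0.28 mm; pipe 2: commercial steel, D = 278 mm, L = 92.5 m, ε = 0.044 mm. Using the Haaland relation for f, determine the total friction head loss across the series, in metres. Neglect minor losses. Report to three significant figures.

Pipe 1: V = 2.554 m/s, Re = 2.57×10^5, ε/D = 0.00131, f = 0.02187, h_1 = f(L/D)V²/2g = 36.87 m
Pipe 2: V = 1.499 m/s, Re = 1.97×10^5, ε/D = 1.58×10^-4, f = 0.01663, h_2 = f(L/D)V²/2g = 0.6340 m
Series → Q common, losses add: H = Σh = 37.50 m

H ≈ 37.5 m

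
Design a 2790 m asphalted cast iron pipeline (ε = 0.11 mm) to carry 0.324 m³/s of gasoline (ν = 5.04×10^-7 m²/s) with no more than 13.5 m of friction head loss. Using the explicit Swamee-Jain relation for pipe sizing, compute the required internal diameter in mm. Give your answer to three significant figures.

Swamee-Jain (Type III): D = 0.66·[ε^1.25·(LQ²/(gh_f))^4.75 + ν·Q^9.4·(L/(gh_f))^5.2]^0.04
LQ²/(gh_f) = 2.212; L/(gh_f) = 21.07
Term 1 = ε^1.25·(…)^4.75 = 4.89×10^-4; Term 2 = ν·Q^9.4·(…)^5.2 = 9.64×10^-5
D = 0.66·(4.89×10^-4 + 9.64×10^-5)^0.04 = 0.4900 m = 490 mm
Check: V = 1.72 m/s, Re = 1.67×10^6, f = 0.01470, h_f = 12.6 m ≈ 13.5 m ✓

D ≈ 490 mm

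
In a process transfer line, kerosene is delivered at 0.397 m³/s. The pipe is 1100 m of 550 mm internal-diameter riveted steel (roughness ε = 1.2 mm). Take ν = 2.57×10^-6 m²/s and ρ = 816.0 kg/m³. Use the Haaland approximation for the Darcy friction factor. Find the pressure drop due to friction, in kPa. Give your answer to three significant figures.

Δp ≈ 55.7 kPa

V = 4Q/(πD²) = 4·0.397/(π·0.550²) = 1.671 m/s
Re = VD/ν = 1.671·0.550/2.57×10^-6 = 3.58×10^5 → turbulent
ε/D = 1.2/550 = 0.00218
Haaland: f = 0.02444
h_f = f(L/D)V²/(2g) = 0.02444·(1100/0.550)·1.671²/(2·9.81) = 6.957 m
Δp = ρg·h_f = 816.0·9.81·6.957 = 55.69 kPa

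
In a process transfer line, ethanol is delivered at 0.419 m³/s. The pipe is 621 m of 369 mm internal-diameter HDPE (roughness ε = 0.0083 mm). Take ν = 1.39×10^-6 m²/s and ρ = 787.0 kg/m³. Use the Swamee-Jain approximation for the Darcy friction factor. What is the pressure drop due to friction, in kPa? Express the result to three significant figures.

Δp ≈ 123 kPa

V = 4Q/(πD²) = 4·0.419/(π·0.369²) = 3.918 m/s
Re = VD/ν = 3.918·0.369/1.39×10^-6 = 1.04×10^6 → turbulent
ε/D = 0.0083/369 = 2.25×10^-5
Swamee-Jain: f = 0.01207
h_f = f(L/D)V²/(2g) = 0.01207·(621/0.369)·3.918²/(2·9.81) = 15.90 m
Δp = ρg·h_f = 787.0·9.81·15.90 = 122.7 kPa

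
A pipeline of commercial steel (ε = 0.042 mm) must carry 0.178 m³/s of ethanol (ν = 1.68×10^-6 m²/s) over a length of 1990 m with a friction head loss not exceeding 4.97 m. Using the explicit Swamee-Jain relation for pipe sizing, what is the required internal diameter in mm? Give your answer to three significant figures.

D ≈ 443 mm

Swamee-Jain (Type III): D = 0.66·[ε^1.25·(LQ²/(gh_f))^4.75 + ν·Q^9.4·(L/(gh_f))^5.2]^0.04
LQ²/(gh_f) = 1.293; L/(gh_f) = 40.82
Term 1 = ε^1.25·(…)^4.75 = 1.15×10^-5; Term 2 = ν·Q^9.4·(…)^5.2 = 3.59×10^-5
D = 0.66·(1.15×10^-5 + 3.59×10^-5)^0.04 = 0.4432 m = 443 mm
Check: V = 1.15 m/s, Re = 3.04×10^5, f = 0.01536, h_f = 4.68 m ≈ 4.97 m ✓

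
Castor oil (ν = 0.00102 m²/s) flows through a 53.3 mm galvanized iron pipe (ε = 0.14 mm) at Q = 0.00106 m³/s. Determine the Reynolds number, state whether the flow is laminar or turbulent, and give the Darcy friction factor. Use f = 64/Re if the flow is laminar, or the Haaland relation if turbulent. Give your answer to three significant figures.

Re ≈ 24.8; laminar; f = 64/Re ≈ 2.58

V = 4Q/(πD²) = 0.4751 m/s
Re = VD/ν = 0.4751·0.0533/0.00102 = 24.8
Re < 2300 → laminar → f = 64/Re = 2.578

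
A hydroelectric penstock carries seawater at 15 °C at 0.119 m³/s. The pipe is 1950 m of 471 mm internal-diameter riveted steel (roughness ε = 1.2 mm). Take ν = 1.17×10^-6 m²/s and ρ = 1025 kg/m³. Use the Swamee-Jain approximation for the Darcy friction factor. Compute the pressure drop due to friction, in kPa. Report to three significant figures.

Δp ≈ 25.4 kPa

V = 4Q/(πD²) = 4·0.119/(π·0.471²) = 0.6830 m/s
Re = VD/ν = 0.6830·0.471/1.17×10^-6 = 2.75×10^5 → turbulent
ε/D = 1.2/471 = 0.00255
Swamee-Jain: f = 0.02571
h_f = f(L/D)V²/(2g) = 0.02571·(1950/0.471)·0.6830²/(2·9.81) = 2.531 m
Δp = ρg·h_f = 1025·9.81·2.531 = 25.45 kPa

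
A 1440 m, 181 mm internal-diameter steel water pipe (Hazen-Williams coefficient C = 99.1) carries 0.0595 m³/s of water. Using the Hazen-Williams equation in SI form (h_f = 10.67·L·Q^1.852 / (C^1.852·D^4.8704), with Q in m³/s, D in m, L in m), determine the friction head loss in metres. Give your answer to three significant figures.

h_f = 10.67·1440·0.0595^1.852 / (99.1^1.852·0.181^4.8704) = 68.49 m

h_f ≈ 68.5 m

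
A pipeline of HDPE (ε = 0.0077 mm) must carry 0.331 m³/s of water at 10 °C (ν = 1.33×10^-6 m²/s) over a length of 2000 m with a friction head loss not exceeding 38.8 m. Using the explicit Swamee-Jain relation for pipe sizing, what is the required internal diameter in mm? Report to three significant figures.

D ≈ 360 mm

Swamee-Jain (Type III): D = 0.66·[ε^1.25·(LQ²/(gh_f))^4.75 + ν·Q^9.4·(L/(gh_f))^5.2]^0.04
LQ²/(gh_f) = 0.5757; L/(gh_f) = 5.254
Term 1 = ε^1.25·(…)^4.75 = 2.94×10^-8; Term 2 = ν·Q^9.4·(…)^5.2 = 2.28×10^-7
D = 0.66·(2.94×10^-8 + 2.28×10^-7)^0.04 = 0.3597 m = 360 mm
Check: V = 3.26 m/s, Re = 8.81×10^5, f = 0.01233, h_f = 37.1 m ≈ 38.8 m ✓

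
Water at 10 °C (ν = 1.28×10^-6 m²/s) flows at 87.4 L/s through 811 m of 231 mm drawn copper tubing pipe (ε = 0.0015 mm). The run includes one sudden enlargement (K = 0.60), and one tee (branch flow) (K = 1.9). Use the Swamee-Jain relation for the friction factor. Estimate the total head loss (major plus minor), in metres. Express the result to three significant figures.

V = 4Q/(πD²) = 2.085 m/s; V²/2g = 0.2217 m
Re = 3.76×10^5, ε/D = 6.49×10^-6 → f = 0.01387 (Swamee-Jain)
Major: h_f = f(L/D)·V²/2g = 0.01387·3511·0.2217 = 10.79 m
Minor: ΣK = 2.50; h_m = ΣK·V²/2g = 0.5542 m
Total H_L = 10.79 + 0.5542 = 11.35 m

H_L ≈ 11.3 m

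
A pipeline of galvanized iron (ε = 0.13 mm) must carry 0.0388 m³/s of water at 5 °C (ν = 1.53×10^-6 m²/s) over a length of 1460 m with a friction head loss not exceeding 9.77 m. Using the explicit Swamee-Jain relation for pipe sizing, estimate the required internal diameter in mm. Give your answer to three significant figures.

Swamee-Jain (Type III): D = 0.66·[ε^1.25·(LQ²/(gh_f))^4.75 + ν·Q^9.4·(L/(gh_f))^5.2]^0.04
LQ²/(gh_f) = 0.02293; L/(gh_f) = 15.23
Term 1 = ε^1.25·(…)^4.75 = 2.26×10^-13; Term 2 = ν·Q^9.4·(…)^5.2 = 1.18×10^-13
D = 0.66·(2.26×10^-13 + 1.18×10^-13)^0.04 = 0.2094 m = 209 mm
Check: V = 1.13 m/s, Re = 1.54×10^5, f = 0.01999, h_f = 9.01 m ≈ 9.77 m ✓

D ≈ 209 mm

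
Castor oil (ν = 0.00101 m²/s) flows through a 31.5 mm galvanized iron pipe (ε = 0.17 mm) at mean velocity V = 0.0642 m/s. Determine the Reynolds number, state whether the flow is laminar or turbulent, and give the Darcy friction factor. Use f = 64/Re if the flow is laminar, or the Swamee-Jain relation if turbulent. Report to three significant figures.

Re = VD/ν = 0.06420·0.0315/0.00101 = 2.00
Re < 2300 → laminar → f = 64/Re = 31.96

Re ≈ 2.00; laminar; f = 64/Re ≈ 32.0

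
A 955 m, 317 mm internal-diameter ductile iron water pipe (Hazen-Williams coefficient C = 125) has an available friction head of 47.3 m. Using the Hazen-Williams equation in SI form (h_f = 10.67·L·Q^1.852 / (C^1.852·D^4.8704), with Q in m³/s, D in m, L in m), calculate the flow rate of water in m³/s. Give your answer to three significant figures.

Rearranging: Q = [h_f·C^1.852·D^4.8704 / (10.67·L)]^(1/1.852)
Q = [47.3·125^1.852·0.317^4.8704 / (10.67·955)]^0.540 = 0.3349 m³/s

Q ≈ 0.335 m³/s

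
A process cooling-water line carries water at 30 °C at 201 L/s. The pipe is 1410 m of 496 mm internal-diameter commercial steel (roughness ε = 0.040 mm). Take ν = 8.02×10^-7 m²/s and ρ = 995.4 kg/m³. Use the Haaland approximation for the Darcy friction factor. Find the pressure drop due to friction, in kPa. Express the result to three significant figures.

Δp ≈ 20.9 kPa

V = 4Q/(πD²) = 4·0.201/(π·0.496²) = 1.040 m/s
Re = VD/ν = 1.040·0.496/8.02×10^-7 = 6.43×10^5 → turbulent
ε/D = 0.040/496 = 8.06×10^-5
Haaland: f = 0.01363
h_f = f(L/D)V²/(2g) = 0.01363·(1410/0.496)·1.040²/(2·9.81) = 2.137 m
Δp = ρg·h_f = 995.4·9.81·2.137 = 20.86 kPa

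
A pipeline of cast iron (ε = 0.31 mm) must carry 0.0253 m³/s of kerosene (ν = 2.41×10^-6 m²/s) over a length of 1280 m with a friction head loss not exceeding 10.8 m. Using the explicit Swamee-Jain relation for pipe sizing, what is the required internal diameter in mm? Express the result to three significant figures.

Swamee-Jain (Type III): D = 0.66·[ε^1.25·(LQ²/(gh_f))^4.75 + ν·Q^9.4·(L/(gh_f))^5.2]^0.04
LQ²/(gh_f) = 0.007733; L/(gh_f) = 12.08
Term 1 = ε^1.25·(…)^4.75 = 3.84×10^-15; Term 2 = ν·Q^9.4·(…)^5.2 = 9.96×10^-16
D = 0.66·(3.84×10^-15 + 9.96×10^-16)^0.04 = 0.1766 m = 177 mm
Check: V = 1.03 m/s, Re = 7.57×10^4, f = 0.02519, h_f = 9.94 m ≈ 10.8 m ✓

D ≈ 177 mm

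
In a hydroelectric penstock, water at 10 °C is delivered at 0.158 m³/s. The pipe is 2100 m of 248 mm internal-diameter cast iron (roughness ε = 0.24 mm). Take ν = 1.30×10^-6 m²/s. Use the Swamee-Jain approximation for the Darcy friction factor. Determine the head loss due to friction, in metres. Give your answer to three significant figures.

h_f ≈ 92.7 m

V = 4Q/(πD²) = 4·0.158/(π·0.248²) = 3.271 m/s
Re = VD/ν = 3.271·0.248/1.30×10^-6 = 6.24×10^5 → turbulent
ε/D = 0.24/248 = 9.68×10^-4
Swamee-Jain: f = 0.02009
h_f = f(L/D)V²/(2g) = 0.02009·(2100/0.248)·3.271²/(2·9.81) = 92.74 m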